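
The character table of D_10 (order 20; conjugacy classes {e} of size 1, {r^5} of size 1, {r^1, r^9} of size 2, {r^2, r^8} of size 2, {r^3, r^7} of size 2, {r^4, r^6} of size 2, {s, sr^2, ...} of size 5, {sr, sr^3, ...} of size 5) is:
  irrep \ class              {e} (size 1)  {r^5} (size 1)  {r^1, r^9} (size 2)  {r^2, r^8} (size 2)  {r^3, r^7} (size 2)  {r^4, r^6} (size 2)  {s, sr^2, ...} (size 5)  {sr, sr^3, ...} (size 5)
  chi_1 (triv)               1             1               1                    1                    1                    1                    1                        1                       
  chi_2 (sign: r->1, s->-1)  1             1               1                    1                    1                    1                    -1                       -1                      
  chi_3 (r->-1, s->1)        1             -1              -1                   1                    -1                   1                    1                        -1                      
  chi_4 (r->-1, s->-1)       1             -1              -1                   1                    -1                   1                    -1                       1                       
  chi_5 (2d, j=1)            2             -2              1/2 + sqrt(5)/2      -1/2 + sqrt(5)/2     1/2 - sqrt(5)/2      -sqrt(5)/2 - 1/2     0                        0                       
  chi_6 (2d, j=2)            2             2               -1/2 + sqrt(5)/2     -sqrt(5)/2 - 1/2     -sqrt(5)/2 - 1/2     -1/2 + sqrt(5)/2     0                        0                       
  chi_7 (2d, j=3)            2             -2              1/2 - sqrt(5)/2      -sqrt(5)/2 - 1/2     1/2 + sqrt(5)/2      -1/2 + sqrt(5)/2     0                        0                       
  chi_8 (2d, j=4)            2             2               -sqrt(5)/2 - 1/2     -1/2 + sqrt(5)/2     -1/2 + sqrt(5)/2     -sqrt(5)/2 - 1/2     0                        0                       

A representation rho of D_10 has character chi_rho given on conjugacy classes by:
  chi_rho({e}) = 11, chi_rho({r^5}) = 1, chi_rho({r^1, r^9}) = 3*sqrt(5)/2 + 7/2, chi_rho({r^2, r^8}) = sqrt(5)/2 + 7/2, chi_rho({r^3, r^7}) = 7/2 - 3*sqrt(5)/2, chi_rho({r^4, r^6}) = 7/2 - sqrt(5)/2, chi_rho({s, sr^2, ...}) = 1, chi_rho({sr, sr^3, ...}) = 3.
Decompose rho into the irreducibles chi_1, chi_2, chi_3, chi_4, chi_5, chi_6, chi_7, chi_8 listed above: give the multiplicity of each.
Multiplicities: chi_1: 3, chi_2: 1, chi_3: 0, chi_4: 1, chi_5: 2, chi_6: 1, chi_7: 0, chi_8: 0.

Explanation: Use <chi_rho, chi> = (1/|G|) sum_C |C| * chi_rho(C) * conj(chi(C)) with |G| = 20 for each irreducible chi in the table:
  <chi_rho, chi_1> = (1/20)[1*(11)*conj(1) + 1*(1)*conj(1) + 2*(3*sqrt(5)/2 + 7/2)*conj(1) + 2*(sqrt(5)/2 + 7/2)*conj(1) + 2*(7/2 - 3*sqrt(5)/2)*conj(1) + 2*(7/2 - sqrt(5)/2)*conj(1) + 5*(1)*conj(1) + 5*(3)*conj(1)]
      = (1/20)[(11) + (1) + (3*sqrt(5) + 7) + (sqrt(5) + 7) + (7 - 3*sqrt(5)) + (7 - sqrt(5)) + (5) + (15)] = 60/20 = 3
  <chi_rho, chi_2> = (1/20)[1*(11)*conj(1) + 1*(1)*conj(1) + 2*(3*sqrt(5)/2 + 7/2)*conj(1) + 2*(sqrt(5)/2 + 7/2)*conj(1) + 2*(7/2 - 3*sqrt(5)/2)*conj(1) + 2*(7/2 - sqrt(5)/2)*conj(1) + 5*(1)*conj(-1) + 5*(3)*conj(-1)]
      = (1/20)[(11) + (1) + (3*sqrt(5) + 7) + (sqrt(5) + 7) + (7 - 3*sqrt(5)) + (7 - sqrt(5)) + (-5) + (-15)] = 20/20 = 1
  <chi_rho, chi_3> = (1/20)[1*(11)*conj(1) + 1*(1)*conj(-1) + 2*(3*sqrt(5)/2 + 7/2)*conj(-1) + 2*(sqrt(5)/2 + 7/2)*conj(1) + 2*(7/2 - 3*sqrt(5)/2)*conj(-1) + 2*(7/2 - sqrt(5)/2)*conj(1) + 5*(1)*conj(1) + 5*(3)*conj(-1)]
      = (1/20)[(11) + (-1) + (-7 - 3*sqrt(5)) + (sqrt(5) + 7) + (-7 + 3*sqrt(5)) + (7 - sqrt(5)) + (5) + (-15)] = 0/20 = 0
  <chi_rho, chi_4> = (1/20)[1*(11)*conj(1) + 1*(1)*conj(-1) + 2*(3*sqrt(5)/2 + 7/2)*conj(-1) + 2*(sqrt(5)/2 + 7/2)*conj(1) + 2*(7/2 - 3*sqrt(5)/2)*conj(-1) + 2*(7/2 - sqrt(5)/2)*conj(1) + 5*(1)*conj(-1) + 5*(3)*conj(1)]
      = (1/20)[(11) + (-1) + (-7 - 3*sqrt(5)) + (sqrt(5) + 7) + (-7 + 3*sqrt(5)) + (7 - sqrt(5)) + (-5) + (15)] = 20/20 = 1
  <chi_rho, chi_5> = (1/20)[1*(11)*conj(2) + 1*(1)*conj(-2) + 2*(3*sqrt(5)/2 + 7/2)*conj(1/2 + sqrt(5)/2) + 2*(sqrt(5)/2 + 7/2)*conj(-1/2 + sqrt(5)/2) + 2*(7/2 - 3*sqrt(5)/2)*conj(1/2 - sqrt(5)/2) + 2*(7/2 - sqrt(5)/2)*conj(-sqrt(5)/2 - 1/2) + 5*(1)*conj(0) + 5*(3)*conj(0)]
      = (1/20)[(22) + (-2) + (11 + 5*sqrt(5)) + (-1 + 3*sqrt(5)) + (11 - 5*sqrt(5)) + (-3*sqrt(5) - 1) + (0) + (0)] = 40/20 = 2
  <chi_rho, chi_6> = (1/20)[1*(11)*conj(2) + 1*(1)*conj(2) + 2*(3*sqrt(5)/2 + 7/2)*conj(-1/2 + sqrt(5)/2) + 2*(sqrt(5)/2 + 7/2)*conj(-sqrt(5)/2 - 1/2) + 2*(7/2 - 3*sqrt(5)/2)*conj(-sqrt(5)/2 - 1/2) + 2*(7/2 - sqrt(5)/2)*conj(-1/2 + sqrt(5)/2) + 5*(1)*conj(0) + 5*(3)*conj(0)]
      = (1/20)[(22) + (2) + (4 + 2*sqrt(5)) + (-4*sqrt(5) - 6) + (4 - 2*sqrt(5)) + (-6 + 4*sqrt(5)) + (0) + (0)] = 20/20 = 1
  <chi_rho, chi_7> = (1/20)[1*(11)*conj(2) + 1*(1)*conj(-2) + 2*(3*sqrt(5)/2 + 7/2)*conj(1/2 - sqrt(5)/2) + 2*(sqrt(5)/2 + 7/2)*conj(-sqrt(5)/2 - 1/2) + 2*(7/2 - 3*sqrt(5)/2)*conj(1/2 + sqrt(5)/2) + 2*(7/2 - sqrt(5)/2)*conj(-1/2 + sqrt(5)/2) + 5*(1)*conj(0) + 5*(3)*conj(0)]
      = (1/20)[(22) + (-2) + (-2*sqrt(5) - 4) + (-4*sqrt(5) - 6) + (-4 + 2*sqrt(5)) + (-6 + 4*sqrt(5)) + (0) + (0)] = 0/20 = 0
  <chi_rho, chi_8> = (1/20)[1*(11)*conj(2) + 1*(1)*conj(2) + 2*(3*sqrt(5)/2 + 7/2)*conj(-sqrt(5)/2 - 1/2) + 2*(sqrt(5)/2 + 7/2)*conj(-1/2 + sqrt(5)/2) + 2*(7/2 - 3*sqrt(5)/2)*conj(-1/2 + sqrt(5)/2) + 2*(7/2 - sqrt(5)/2)*conj(-sqrt(5)/2 - 1/2) + 5*(1)*conj(0) + 5*(3)*conj(0)]
      = (1/20)[(22) + (2) + (-5*sqrt(5) - 11) + (-1 + 3*sqrt(5)) + (-11 + 5*sqrt(5)) + (-3*sqrt(5) - 1) + (0) + (0)] = 0/20 = 0
Dimension check: dim(rho) = sum (mult * dim) = 3*1 + 1*1 + 0*1 + 1*1 + 2*2 + 1*2 + 0*2 + 0*2 = 11 = chi_rho(e) = 11.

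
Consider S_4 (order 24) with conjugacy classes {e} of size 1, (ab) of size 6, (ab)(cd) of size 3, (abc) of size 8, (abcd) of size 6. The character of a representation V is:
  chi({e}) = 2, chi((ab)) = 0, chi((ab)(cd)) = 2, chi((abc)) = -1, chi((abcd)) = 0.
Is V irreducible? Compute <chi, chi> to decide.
Irreducible: <chi, chi> = 1.

Solution. <chi, chi> = (1/|G|) sum_C |C| * |chi(C)|^2 = (1/24)[1*|2|^2 + 6*|0|^2 + 3*|2|^2 + 8*|-1|^2 + 6*|0|^2]
  = (1/24)[(4) + (0) + (12) + (8) + (0)] = 24/24 = 1.
A character is irreducible iff <chi, chi> = 1, so this representation is irreducible.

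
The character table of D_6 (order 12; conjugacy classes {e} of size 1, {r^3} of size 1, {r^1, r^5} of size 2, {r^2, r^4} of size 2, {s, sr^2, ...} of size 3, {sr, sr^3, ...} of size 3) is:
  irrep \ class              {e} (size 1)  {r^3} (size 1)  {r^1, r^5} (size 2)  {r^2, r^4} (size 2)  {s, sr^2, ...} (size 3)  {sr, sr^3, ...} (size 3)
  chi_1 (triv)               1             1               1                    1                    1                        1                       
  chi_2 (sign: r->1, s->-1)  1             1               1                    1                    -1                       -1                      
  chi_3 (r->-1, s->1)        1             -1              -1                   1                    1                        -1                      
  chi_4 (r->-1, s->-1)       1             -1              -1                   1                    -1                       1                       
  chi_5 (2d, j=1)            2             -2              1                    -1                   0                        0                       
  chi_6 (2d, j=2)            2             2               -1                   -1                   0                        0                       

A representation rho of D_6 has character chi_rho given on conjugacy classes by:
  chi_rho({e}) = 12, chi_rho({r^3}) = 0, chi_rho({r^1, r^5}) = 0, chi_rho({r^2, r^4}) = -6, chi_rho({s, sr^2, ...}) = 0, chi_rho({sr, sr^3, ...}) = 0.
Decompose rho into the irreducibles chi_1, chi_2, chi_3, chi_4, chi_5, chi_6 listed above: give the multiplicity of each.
Multiplicities: chi_1: 0, chi_2: 0, chi_3: 0, chi_4: 0, chi_5: 3, chi_6: 3.

Justification: Use <chi_rho, chi> = (1/|G|) sum_C |C| * chi_rho(C) * conj(chi(C)) with |G| = 12 for each irreducible chi in the table:
  <chi_rho, chi_1> = (1/12)[1*(12)*conj(1) + 1*(0)*conj(1) + 2*(0)*conj(1) + 2*(-6)*conj(1) + 3*(0)*conj(1) + 3*(0)*conj(1)]
      = (1/12)[(12) + (0) + (0) + (-12) + (0) + (0)] = 0/12 = 0
  <chi_rho, chi_2> = (1/12)[1*(12)*conj(1) + 1*(0)*conj(1) + 2*(0)*conj(1) + 2*(-6)*conj(1) + 3*(0)*conj(-1) + 3*(0)*conj(-1)]
      = (1/12)[(12) + (0) + (0) + (-12) + (0) + (0)] = 0/12 = 0
  <chi_rho, chi_3> = (1/12)[1*(12)*conj(1) + 1*(0)*conj(-1) + 2*(0)*conj(-1) + 2*(-6)*conj(1) + 3*(0)*conj(1) + 3*(0)*conj(-1)]
      = (1/12)[(12) + (0) + (0) + (-12) + (0) + (0)] = 0/12 = 0
  <chi_rho, chi_4> = (1/12)[1*(12)*conj(1) + 1*(0)*conj(-1) + 2*(0)*conj(-1) + 2*(-6)*conj(1) + 3*(0)*conj(-1) + 3*(0)*conj(1)]
      = (1/12)[(12) + (0) + (0) + (-12) + (0) + (0)] = 0/12 = 0
  <chi_rho, chi_5> = (1/12)[1*(12)*conj(2) + 1*(0)*conj(-2) + 2*(0)*conj(1) + 2*(-6)*conj(-1) + 3*(0)*conj(0) + 3*(0)*conj(0)]
      = (1/12)[(24) + (0) + (0) + (12) + (0) + (0)] = 36/12 = 3
  <chi_rho, chi_6> = (1/12)[1*(12)*conj(2) + 1*(0)*conj(2) + 2*(0)*conj(-1) + 2*(-6)*conj(-1) + 3*(0)*conj(0) + 3*(0)*conj(0)]
      = (1/12)[(24) + (0) + (0) + (12) + (0) + (0)] = 36/12 = 3
Dimension check: dim(rho) = sum (mult * dim) = 0*1 + 0*1 + 0*1 + 0*1 + 3*2 + 3*2 = 12 = chi_rho(e) = 12.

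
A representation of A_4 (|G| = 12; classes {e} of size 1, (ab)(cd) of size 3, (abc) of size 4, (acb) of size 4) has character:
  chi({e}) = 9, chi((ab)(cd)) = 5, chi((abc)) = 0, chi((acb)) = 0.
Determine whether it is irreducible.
Not irreducible (reducible): <chi, chi> = 13 > 1.

Working: <chi, chi> = (1/|G|) sum_C |C| * |chi(C)|^2 = (1/12)[1*|9|^2 + 3*|5|^2 + 4*|0|^2 + 4*|0|^2]
  = (1/12)[(81) + (75) + (0) + (0)] = 156/12 = 13.
(Exp terms are combined using exp(i*s)*conj(exp(i*t)) = exp(i*(s-t)), and sums of them are collapsed using the identity that for every m > 1 the m distinct m-th roots of unity sum to 0, e.g. 1 + exp(2*I*pi/3) + exp(-2*I*pi/3) = 0.)
A character is irreducible iff <chi, chi> = 1, so this representation is reducible.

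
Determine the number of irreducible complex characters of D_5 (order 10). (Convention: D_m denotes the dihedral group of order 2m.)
4

Details: The number of irreducible complex representations of a finite group equals its number of conjugacy classes. D_5 has 4 conjugacy classes ((n+3)/2 for n odd), so D_5 (order 10) has exactly 4 irreducible complex representations.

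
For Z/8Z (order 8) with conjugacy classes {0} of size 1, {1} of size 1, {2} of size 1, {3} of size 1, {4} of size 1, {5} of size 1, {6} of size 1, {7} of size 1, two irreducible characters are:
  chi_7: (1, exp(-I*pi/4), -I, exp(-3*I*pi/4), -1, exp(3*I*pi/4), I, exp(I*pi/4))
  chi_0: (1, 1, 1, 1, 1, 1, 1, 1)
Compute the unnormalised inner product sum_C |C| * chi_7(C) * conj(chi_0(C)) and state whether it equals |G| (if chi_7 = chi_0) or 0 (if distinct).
Sum = 0; so <chi_7, chi_0> = 0 (distinct irreducibles are orthogonal).

Explanation: Compute term by term over conjugacy classes (|C| * chi_7(C) * conj(chi_0(C))):
  1*(1)*conj(1) + 1*(exp(-I*pi/4))*conj(1) + 1*(-I)*conj(1) + 1*(exp(-3*I*pi/4))*conj(1) + 1*(-1)*conj(1) + 1*(exp(3*I*pi/4))*conj(1) + 1*(I)*conj(1) + 1*(exp(I*pi/4))*conj(1)
  = (1) + (exp(-I*pi/4)) + (-I) + (exp(-3*I*pi/4)) + (-1) + (exp(3*I*pi/4)) + (I) + (exp(I*pi/4))
  = 0.
(Exp terms are combined using exp(i*s)*conj(exp(i*t)) = exp(i*(s-t)), and sums of them are collapsed using the identity that for every m > 1 the m distinct m-th roots of unity sum to 0, e.g. 1 + exp(2*I*pi/3) + exp(-2*I*pi/3) = 0.)
Dividing by |G| = 8 gives 0/8 = 0, matching the row-orthogonality relation <chi_7, chi_0> = [chi_7 = chi_0].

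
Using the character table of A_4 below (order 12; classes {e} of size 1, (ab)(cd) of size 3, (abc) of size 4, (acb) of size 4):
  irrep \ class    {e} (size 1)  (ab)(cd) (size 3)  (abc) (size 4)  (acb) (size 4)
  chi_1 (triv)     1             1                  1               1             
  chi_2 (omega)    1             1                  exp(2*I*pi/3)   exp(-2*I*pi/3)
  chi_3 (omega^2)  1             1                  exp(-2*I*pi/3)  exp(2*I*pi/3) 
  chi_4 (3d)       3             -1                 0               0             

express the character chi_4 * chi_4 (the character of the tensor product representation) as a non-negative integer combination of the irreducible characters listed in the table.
chi_4 tensor chi_4 = chi_1 + chi_2 + chi_3 + 2*chi_4 (all other irreducibles have multiplicity 0).

Details: The character of a tensor product is the pointwise product (chi_4 * chi_4)(C) = chi_4(C) * chi_4(C):
  {e}: (3)*(3), (ab)(cd): (-1)*(-1), (abc): (0)*(0), (acb): (0)*(0)
so (chi_4 * chi_4) takes values
  {e} -> 9, (ab)(cd) -> 1, (abc) -> 0, (acb) -> 0.
Now take the inner product of this character with each irreducible chi from the table, <chi_4*chi_4, chi> = (1/12) sum_C |C| (chi_4*chi_4)(C) conj(chi(C)):
  <chi_4*chi_4, chi_1> = (1/12)[1*(9)*conj(1) + 3*(1)*conj(1) + 4*(0)*conj(1) + 4*(0)*conj(1)]
      = (1/12)[(9) + (3) + (0) + (0)] = 12/12 = 1
  <chi_4*chi_4, chi_2> = (1/12)[1*(9)*conj(1) + 3*(1)*conj(1) + 4*(0)*conj(exp(2*I*pi/3)) + 4*(0)*conj(exp(-2*I*pi/3))]
      = (1/12)[(9) + (3) + (0) + (0)] = 12/12 = 1
  <chi_4*chi_4, chi_3> = (1/12)[1*(9)*conj(1) + 3*(1)*conj(1) + 4*(0)*conj(exp(-2*I*pi/3)) + 4*(0)*conj(exp(2*I*pi/3))]
      = (1/12)[(9) + (3) + (0) + (0)] = 12/12 = 1
  <chi_4*chi_4, chi_4> = (1/12)[1*(9)*conj(3) + 3*(1)*conj(-1) + 4*(0)*conj(0) + 4*(0)*conj(0)]
      = (1/12)[(27) + (-3) + (0) + (0)] = 24/12 = 2
(Exp terms are combined using exp(i*s)*conj(exp(i*t)) = exp(i*(s-t)), and sums of them are collapsed using the identity that for every m > 1 the m distinct m-th roots of unity sum to 0, e.g. 1 + exp(2*I*pi/3) + exp(-2*I*pi/3) = 0.)
Hence the multiplicities are chi_1: 1, chi_2: 1, chi_3: 1, chi_4: 2. Dimension check: dim(chi_4)*dim(chi_4) = 3*3 = 9 and sum (mult * dim) = 1*1 + 1*1 + 1*1 + 2*3 = 9.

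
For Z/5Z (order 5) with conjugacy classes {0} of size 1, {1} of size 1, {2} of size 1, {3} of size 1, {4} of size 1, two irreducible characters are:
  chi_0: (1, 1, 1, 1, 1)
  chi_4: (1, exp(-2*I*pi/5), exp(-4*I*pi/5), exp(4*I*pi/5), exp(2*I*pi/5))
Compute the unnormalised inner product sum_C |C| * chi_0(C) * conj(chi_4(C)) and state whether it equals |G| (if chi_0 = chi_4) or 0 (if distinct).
Sum = 0; so <chi_0, chi_4> = 0 (distinct irreducibles are orthogonal).

Reasoning: Compute term by term over conjugacy classes (|C| * chi_0(C) * conj(chi_4(C))):
  1*(1)*conj(1) + 1*(1)*conj(exp(-2*I*pi/5)) + 1*(1)*conj(exp(-4*I*pi/5)) + 1*(1)*conj(exp(4*I*pi/5)) + 1*(1)*conj(exp(2*I*pi/5))
  = (1) + (exp(2*I*pi/5)) + (exp(4*I*pi/5)) + (exp(-4*I*pi/5)) + (exp(-2*I*pi/5))
  = 0.
(Exp terms are combined using exp(i*s)*conj(exp(i*t)) = exp(i*(s-t)), and sums of them are collapsed using the identity that for every m > 1 the m distinct m-th roots of unity sum to 0, e.g. 1 + exp(2*I*pi/3) + exp(-2*I*pi/3) = 0.)
Dividing by |G| = 5 gives 0/5 = 0, matching the row-orthogonality relation <chi_0, chi_4> = [chi_0 = chi_4].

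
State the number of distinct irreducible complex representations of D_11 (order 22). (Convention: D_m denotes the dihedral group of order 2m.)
7

Why: The number of irreducible complex representations of a finite group equals its number of conjugacy classes. D_11 has 7 conjugacy classes ((n+3)/2 for n odd), so D_11 (order 22) has exactly 7 irreducible complex representations.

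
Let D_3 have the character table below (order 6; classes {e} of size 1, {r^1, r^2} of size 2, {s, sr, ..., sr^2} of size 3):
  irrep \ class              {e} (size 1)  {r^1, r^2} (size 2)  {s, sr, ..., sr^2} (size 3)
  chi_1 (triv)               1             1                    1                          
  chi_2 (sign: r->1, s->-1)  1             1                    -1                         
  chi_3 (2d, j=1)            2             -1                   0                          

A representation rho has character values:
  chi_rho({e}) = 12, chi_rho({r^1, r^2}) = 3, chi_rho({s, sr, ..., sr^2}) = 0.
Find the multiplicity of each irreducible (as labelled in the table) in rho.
Multiplicities: chi_1: 3, chi_2: 3, chi_3: 3.

Explanation: Use <chi_rho, chi> = (1/|G|) sum_C |C| * chi_rho(C) * conj(chi(C)) with |G| = 6 for each irreducible chi in the table:
  <chi_rho, chi_1> = (1/6)[1*(12)*conj(1) + 2*(3)*conj(1) + 3*(0)*conj(1)]
      = (1/6)[(12) + (6) + (0)] = 18/6 = 3
  <chi_rho, chi_2> = (1/6)[1*(12)*conj(1) + 2*(3)*conj(1) + 3*(0)*conj(-1)]
      = (1/6)[(12) + (6) + (0)] = 18/6 = 3
  <chi_rho, chi_3> = (1/6)[1*(12)*conj(2) + 2*(3)*conj(-1) + 3*(0)*conj(0)]
      = (1/6)[(24) + (-6) + (0)] = 18/6 = 3
Dimension check: dim(rho) = sum (mult * dim) = 3*1 + 3*1 + 3*2 = 12 = chi_rho(e) = 12.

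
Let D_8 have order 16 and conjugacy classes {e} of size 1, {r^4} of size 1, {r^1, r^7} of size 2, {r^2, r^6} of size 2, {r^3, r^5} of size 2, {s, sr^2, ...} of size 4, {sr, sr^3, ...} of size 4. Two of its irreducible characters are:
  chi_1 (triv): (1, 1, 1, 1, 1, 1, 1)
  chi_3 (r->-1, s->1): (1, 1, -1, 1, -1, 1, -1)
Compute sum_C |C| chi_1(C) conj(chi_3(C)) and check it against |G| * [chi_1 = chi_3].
Sum = 0; so <chi_1, chi_3> = 0 (distinct irreducibles are orthogonal).

Details: Compute term by term over conjugacy classes (|C| * chi_1(C) * conj(chi_3(C))):
  1*(1)*conj(1) + 1*(1)*conj(1) + 2*(1)*conj(-1) + 2*(1)*conj(1) + 2*(1)*conj(-1) + 4*(1)*conj(1) + 4*(1)*conj(-1)
  = (1) + (1) + (-2) + (2) + (-2) + (4) + (-4)
  = 0.
Dividing by |G| = 16 gives 0/16 = 0, matching the row-orthogonality relation <chi_1, chi_3> = [chi_1 = chi_3].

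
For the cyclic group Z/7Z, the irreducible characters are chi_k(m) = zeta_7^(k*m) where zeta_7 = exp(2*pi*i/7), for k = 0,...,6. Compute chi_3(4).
chi_3(4) = zeta_7^12 = exp(-4*I*pi/7)

Details: chi_3(4) = zeta_7^(3*4) = zeta_7^12. Since zeta_7^7 = 1, this equals zeta_7^5 = exp(2*pi*i*5/7) = exp(-4*I*pi/7).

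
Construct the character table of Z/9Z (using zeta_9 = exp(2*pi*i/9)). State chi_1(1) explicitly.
Character table of Z/9Z (irreps indexed chi_0,...,chi_8 with chi_k(m) = zeta_9^(k*m), zeta_9 = exp(2*pi*i/9)):
  irrep \ class  {0} (size 1)  {1} (size 1)    {2} (size 1)    {3} (size 1)    {4} (size 1)    {5} (size 1)    {6} (size 1)    {7} (size 1)    {8} (size 1)  
  chi_0          1             1               1               1               1               1               1               1               1             
  chi_1          1             exp(2*I*pi/9)   exp(4*I*pi/9)   exp(2*I*pi/3)   exp(8*I*pi/9)   exp(-8*I*pi/9)  exp(-2*I*pi/3)  exp(-4*I*pi/9)  exp(-2*I*pi/9)
  chi_2          1             exp(4*I*pi/9)   exp(8*I*pi/9)   exp(-2*I*pi/3)  exp(-2*I*pi/9)  exp(2*I*pi/9)   exp(2*I*pi/3)   exp(-8*I*pi/9)  exp(-4*I*pi/9)
  chi_3          1             exp(2*I*pi/3)   exp(-2*I*pi/3)  1               exp(2*I*pi/3)   exp(-2*I*pi/3)  1               exp(2*I*pi/3)   exp(-2*I*pi/3)
  chi_4          1             exp(8*I*pi/9)   exp(-2*I*pi/9)  exp(2*I*pi/3)   exp(-4*I*pi/9)  exp(4*I*pi/9)   exp(-2*I*pi/3)  exp(2*I*pi/9)   exp(-8*I*pi/9)
  chi_5          1             exp(-8*I*pi/9)  exp(2*I*pi/9)   exp(-2*I*pi/3)  exp(4*I*pi/9)   exp(-4*I*pi/9)  exp(2*I*pi/3)   exp(-2*I*pi/9)  exp(8*I*pi/9) 
  chi_6          1             exp(-2*I*pi/3)  exp(2*I*pi/3)   1               exp(-2*I*pi/3)  exp(2*I*pi/3)   1               exp(-2*I*pi/3)  exp(2*I*pi/3) 
  chi_7          1             exp(-4*I*pi/9)  exp(-8*I*pi/9)  exp(2*I*pi/3)   exp(2*I*pi/9)   exp(-2*I*pi/9)  exp(-2*I*pi/3)  exp(8*I*pi/9)   exp(4*I*pi/9) 
  chi_8          1             exp(-2*I*pi/9)  exp(-4*I*pi/9)  exp(-2*I*pi/3)  exp(-8*I*pi/9)  exp(8*I*pi/9)   exp(2*I*pi/3)   exp(4*I*pi/9)   exp(2*I*pi/9) 

Spot check: chi_1(1) = zeta_9^(1*1) = zeta_9^1 = exp(2*I*pi/9).

Why: Z/9Z is abelian, so all 9 irreducible complex representations are 1-dimensional. They are given by chi_k(m) = zeta_9^(k*m) for k = 0,...,8. Row orthogonality: sum_m chi_k(m) conj(chi_l(m)) = 9 * [k = l].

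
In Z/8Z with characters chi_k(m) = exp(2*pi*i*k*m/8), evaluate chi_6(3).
chi_6(3) = zeta_8^18 = I

chi_6(3) = zeta_8^(6*3) = zeta_8^18. Since zeta_8^8 = 1, this equals zeta_8^2 = exp(2*pi*i*2/8) = I.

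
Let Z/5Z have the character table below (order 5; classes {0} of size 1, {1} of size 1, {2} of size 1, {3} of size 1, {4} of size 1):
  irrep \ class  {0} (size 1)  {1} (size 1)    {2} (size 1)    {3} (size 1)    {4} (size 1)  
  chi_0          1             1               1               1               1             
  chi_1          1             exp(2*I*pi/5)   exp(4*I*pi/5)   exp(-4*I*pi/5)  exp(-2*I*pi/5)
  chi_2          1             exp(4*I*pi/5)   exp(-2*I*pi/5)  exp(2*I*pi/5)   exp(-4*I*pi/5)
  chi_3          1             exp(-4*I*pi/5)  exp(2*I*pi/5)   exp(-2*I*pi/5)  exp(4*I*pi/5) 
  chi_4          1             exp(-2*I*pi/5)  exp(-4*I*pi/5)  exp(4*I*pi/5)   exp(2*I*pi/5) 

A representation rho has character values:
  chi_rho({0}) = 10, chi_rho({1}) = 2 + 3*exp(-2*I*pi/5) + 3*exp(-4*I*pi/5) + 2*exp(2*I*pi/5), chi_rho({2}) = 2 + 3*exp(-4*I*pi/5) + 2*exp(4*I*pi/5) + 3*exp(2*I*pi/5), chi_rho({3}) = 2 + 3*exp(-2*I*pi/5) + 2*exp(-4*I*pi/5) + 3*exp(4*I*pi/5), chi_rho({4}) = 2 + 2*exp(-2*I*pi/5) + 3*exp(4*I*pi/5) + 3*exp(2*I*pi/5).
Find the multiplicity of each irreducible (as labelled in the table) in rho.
Multiplicities: chi_0: 2, chi_1: 2, chi_2: 0, chi_3: 3, chi_4: 3.

Details: Use <chi_rho, chi> = (1/|G|) sum_C |C| * chi_rho(C) * conj(chi(C)) with |G| = 5 for each irreducible chi in the table:
  <chi_rho, chi_0> = (1/5)[1*(10)*conj(1) + 1*(2 + 3*exp(-2*I*pi/5) + 3*exp(-4*I*pi/5) + 2*exp(2*I*pi/5))*conj(1) + 1*(2 + 3*exp(-4*I*pi/5) + 2*exp(4*I*pi/5) + 3*exp(2*I*pi/5))*conj(1) + 1*(2 + 3*exp(-2*I*pi/5) + 2*exp(-4*I*pi/5) + 3*exp(4*I*pi/5))*conj(1) + 1*(2 + 2*exp(-2*I*pi/5) + 3*exp(4*I*pi/5) + 3*exp(2*I*pi/5))*conj(1)]
      = (1/5)[(10) + (2 + 3*exp(-2*I*pi/5) + 3*exp(-4*I*pi/5) + 2*exp(2*I*pi/5)) + (2 + 3*exp(-4*I*pi/5) + 2*exp(4*I*pi/5) + 3*exp(2*I*pi/5)) + (2 + 3*exp(-2*I*pi/5) + 2*exp(-4*I*pi/5) + 3*exp(4*I*pi/5)) + (2 + 2*exp(-2*I*pi/5) + 3*exp(4*I*pi/5) + 3*exp(2*I*pi/5))] = 10/5 = 2
  <chi_rho, chi_1> = (1/5)[1*(10)*conj(1) + 1*(2 + 3*exp(-2*I*pi/5) + 3*exp(-4*I*pi/5) + 2*exp(2*I*pi/5))*conj(exp(2*I*pi/5)) + 1*(2 + 3*exp(-4*I*pi/5) + 2*exp(4*I*pi/5) + 3*exp(2*I*pi/5))*conj(exp(4*I*pi/5)) + 1*(2 + 3*exp(-2*I*pi/5) + 2*exp(-4*I*pi/5) + 3*exp(4*I*pi/5))*conj(exp(-4*I*pi/5)) + 1*(2 + 2*exp(-2*I*pi/5) + 3*exp(4*I*pi/5) + 3*exp(2*I*pi/5))*conj(exp(-2*I*pi/5))]
      = (1/5)[(10) + (2 + 2*exp(-2*I*pi/5) + 3*exp(-4*I*pi/5) + 3*exp(4*I*pi/5)) + (2 + 3*exp(-2*I*pi/5) + 2*exp(-4*I*pi/5) + 3*exp(2*I*pi/5)) + (2 + 3*exp(-2*I*pi/5) + 2*exp(4*I*pi/5) + 3*exp(2*I*pi/5)) + (2 + 3*exp(-4*I*pi/5) + 3*exp(4*I*pi/5) + 2*exp(2*I*pi/5))] = 10/5 = 2
  <chi_rho, chi_2> = (1/5)[1*(10)*conj(1) + 1*(2 + 3*exp(-2*I*pi/5) + 3*exp(-4*I*pi/5) + 2*exp(2*I*pi/5))*conj(exp(4*I*pi/5)) + 1*(2 + 3*exp(-4*I*pi/5) + 2*exp(4*I*pi/5) + 3*exp(2*I*pi/5))*conj(exp(-2*I*pi/5)) + 1*(2 + 3*exp(-2*I*pi/5) + 2*exp(-4*I*pi/5) + 3*exp(4*I*pi/5))*conj(exp(2*I*pi/5)) + 1*(2 + 2*exp(-2*I*pi/5) + 3*exp(4*I*pi/5) + 3*exp(2*I*pi/5))*conj(exp(-4*I*pi/5))]
      = (1/5)[(10) + (2*exp(-2*I*pi/5) + 2*exp(-4*I*pi/5) + 3*exp(4*I*pi/5) + 3*exp(2*I*pi/5)) + (3*exp(-2*I*pi/5) + 2*exp(-4*I*pi/5) + 3*exp(4*I*pi/5) + 2*exp(2*I*pi/5)) + (2*exp(-2*I*pi/5) + 3*exp(-4*I*pi/5) + 2*exp(4*I*pi/5) + 3*exp(2*I*pi/5)) + (3*exp(-2*I*pi/5) + 3*exp(-4*I*pi/5) + 2*exp(4*I*pi/5) + 2*exp(2*I*pi/5))] = 0/5 = 0
  <chi_rho, chi_3> = (1/5)[1*(10)*conj(1) + 1*(2 + 3*exp(-2*I*pi/5) + 3*exp(-4*I*pi/5) + 2*exp(2*I*pi/5))*conj(exp(-4*I*pi/5)) + 1*(2 + 3*exp(-4*I*pi/5) + 2*exp(4*I*pi/5) + 3*exp(2*I*pi/5))*conj(exp(2*I*pi/5)) + 1*(2 + 3*exp(-2*I*pi/5) + 2*exp(-4*I*pi/5) + 3*exp(4*I*pi/5))*conj(exp(-2*I*pi/5)) + 1*(2 + 2*exp(-2*I*pi/5) + 3*exp(4*I*pi/5) + 3*exp(2*I*pi/5))*conj(exp(4*I*pi/5))]
      = (1/5)[(10) + (3 + 2*exp(-4*I*pi/5) + 2*exp(4*I*pi/5) + 3*exp(2*I*pi/5)) + (3 + 2*exp(-2*I*pi/5) + 3*exp(4*I*pi/5) + 2*exp(2*I*pi/5)) + (3 + 2*exp(-2*I*pi/5) + 3*exp(-4*I*pi/5) + 2*exp(2*I*pi/5)) + (3 + 3*exp(-2*I*pi/5) + 2*exp(-4*I*pi/5) + 2*exp(4*I*pi/5))] = 15/5 = 3
  <chi_rho, chi_4> = (1/5)[1*(10)*conj(1) + 1*(2 + 3*exp(-2*I*pi/5) + 3*exp(-4*I*pi/5) + 2*exp(2*I*pi/5))*conj(exp(-2*I*pi/5)) + 1*(2 + 3*exp(-4*I*pi/5) + 2*exp(4*I*pi/5) + 3*exp(2*I*pi/5))*conj(exp(-4*I*pi/5)) + 1*(2 + 3*exp(-2*I*pi/5) + 2*exp(-4*I*pi/5) + 3*exp(4*I*pi/5))*conj(exp(4*I*pi/5)) + 1*(2 + 2*exp(-2*I*pi/5) + 3*exp(4*I*pi/5) + 3*exp(2*I*pi/5))*conj(exp(2*I*pi/5))]
      = (1/5)[(10) + (3 + 3*exp(-2*I*pi/5) + 2*exp(4*I*pi/5) + 2*exp(2*I*pi/5)) + (3 + 2*exp(-2*I*pi/5) + 3*exp(-4*I*pi/5) + 2*exp(4*I*pi/5)) + (3 + 2*exp(-4*I*pi/5) + 3*exp(4*I*pi/5) + 2*exp(2*I*pi/5)) + (3 + 2*exp(-2*I*pi/5) + 2*exp(-4*I*pi/5) + 3*exp(2*I*pi/5))] = 15/5 = 3
(Exp terms are combined using exp(i*s)*conj(exp(i*t)) = exp(i*(s-t)), and sums of them are collapsed using the identity that for every m > 1 the m distinct m-th roots of unity sum to 0, e.g. 1 + exp(2*I*pi/3) + exp(-2*I*pi/3) = 0.)
Dimension check: dim(rho) = sum (mult * dim) = 2*1 + 2*1 + 0*1 + 3*1 + 3*1 = 10 = chi_rho(e) = 10.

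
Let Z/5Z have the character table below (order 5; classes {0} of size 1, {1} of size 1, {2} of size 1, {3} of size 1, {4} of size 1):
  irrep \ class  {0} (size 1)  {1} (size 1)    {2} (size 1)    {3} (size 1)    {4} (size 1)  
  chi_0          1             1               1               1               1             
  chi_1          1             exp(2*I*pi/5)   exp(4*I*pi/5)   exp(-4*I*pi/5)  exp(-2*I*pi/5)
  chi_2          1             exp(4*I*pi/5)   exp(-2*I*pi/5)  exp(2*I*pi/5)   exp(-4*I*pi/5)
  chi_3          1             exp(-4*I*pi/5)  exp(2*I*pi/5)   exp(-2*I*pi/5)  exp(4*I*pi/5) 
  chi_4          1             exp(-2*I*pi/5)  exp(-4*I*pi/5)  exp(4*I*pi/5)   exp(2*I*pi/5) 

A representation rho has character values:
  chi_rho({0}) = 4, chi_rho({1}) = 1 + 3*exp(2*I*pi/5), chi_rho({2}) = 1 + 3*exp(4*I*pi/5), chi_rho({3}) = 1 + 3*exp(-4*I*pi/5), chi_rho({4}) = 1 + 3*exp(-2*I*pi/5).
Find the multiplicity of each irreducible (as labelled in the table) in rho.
Multiplicities: chi_0: 1, chi_1: 3, chi_2: 0, chi_3: 0, chi_4: 0.

Derivation: Use <chi_rho, chi> = (1/|G|) sum_C |C| * chi_rho(C) * conj(chi(C)) with |G| = 5 for each irreducible chi in the table:
  <chi_rho, chi_0> = (1/5)[1*(4)*conj(1) + 1*(1 + 3*exp(2*I*pi/5))*conj(1) + 1*(1 + 3*exp(4*I*pi/5))*conj(1) + 1*(1 + 3*exp(-4*I*pi/5))*conj(1) + 1*(1 + 3*exp(-2*I*pi/5))*conj(1)]
      = (1/5)[(4) + (1 + 3*exp(2*I*pi/5)) + (1 + 3*exp(4*I*pi/5)) + (1 + 3*exp(-4*I*pi/5)) + (1 + 3*exp(-2*I*pi/5))] = 5/5 = 1
  <chi_rho, chi_1> = (1/5)[1*(4)*conj(1) + 1*(1 + 3*exp(2*I*pi/5))*conj(exp(2*I*pi/5)) + 1*(1 + 3*exp(4*I*pi/5))*conj(exp(4*I*pi/5)) + 1*(1 + 3*exp(-4*I*pi/5))*conj(exp(-4*I*pi/5)) + 1*(1 + 3*exp(-2*I*pi/5))*conj(exp(-2*I*pi/5))]
      = (1/5)[(4) + (3 + exp(-2*I*pi/5)) + (3 + exp(-4*I*pi/5)) + (3 + exp(4*I*pi/5)) + (3 + exp(2*I*pi/5))] = 15/5 = 3
  <chi_rho, chi_2> = (1/5)[1*(4)*conj(1) + 1*(1 + 3*exp(2*I*pi/5))*conj(exp(4*I*pi/5)) + 1*(1 + 3*exp(4*I*pi/5))*conj(exp(-2*I*pi/5)) + 1*(1 + 3*exp(-4*I*pi/5))*conj(exp(2*I*pi/5)) + 1*(1 + 3*exp(-2*I*pi/5))*conj(exp(-4*I*pi/5))]
      = (1/5)[(4) + (3*exp(-2*I*pi/5) + exp(-4*I*pi/5)) + (3*exp(-4*I*pi/5) + exp(2*I*pi/5)) + (exp(-2*I*pi/5) + 3*exp(4*I*pi/5)) + (exp(4*I*pi/5) + 3*exp(2*I*pi/5))] = 0/5 = 0
  <chi_rho, chi_3> = (1/5)[1*(4)*conj(1) + 1*(1 + 3*exp(2*I*pi/5))*conj(exp(-4*I*pi/5)) + 1*(1 + 3*exp(4*I*pi/5))*conj(exp(2*I*pi/5)) + 1*(1 + 3*exp(-4*I*pi/5))*conj(exp(-2*I*pi/5)) + 1*(1 + 3*exp(-2*I*pi/5))*conj(exp(4*I*pi/5))]
      = (1/5)[(4) + (3*exp(-4*I*pi/5) + exp(4*I*pi/5)) + (exp(-2*I*pi/5) + 3*exp(2*I*pi/5)) + (3*exp(-2*I*pi/5) + exp(2*I*pi/5)) + (exp(-4*I*pi/5) + 3*exp(4*I*pi/5))] = 0/5 = 0
  <chi_rho, chi_4> = (1/5)[1*(4)*conj(1) + 1*(1 + 3*exp(2*I*pi/5))*conj(exp(-2*I*pi/5)) + 1*(1 + 3*exp(4*I*pi/5))*conj(exp(-4*I*pi/5)) + 1*(1 + 3*exp(-4*I*pi/5))*conj(exp(4*I*pi/5)) + 1*(1 + 3*exp(-2*I*pi/5))*conj(exp(2*I*pi/5))]
      = (1/5)[(4) + (exp(2*I*pi/5) + 3*exp(4*I*pi/5)) + (3*exp(-2*I*pi/5) + exp(4*I*pi/5)) + (exp(-4*I*pi/5) + 3*exp(2*I*pi/5)) + (3*exp(-4*I*pi/5) + exp(-2*I*pi/5))] = 0/5 = 0
(Exp terms are combined using exp(i*s)*conj(exp(i*t)) = exp(i*(s-t)), and sums of them are collapsed using the identity that for every m > 1 the m distinct m-th roots of unity sum to 0, e.g. 1 + exp(2*I*pi/3) + exp(-2*I*pi/3) = 0.)
Dimension check: dim(rho) = sum (mult * dim) = 1*1 + 3*1 + 0*1 + 0*1 + 0*1 = 4 = chi_rho(e) = 4.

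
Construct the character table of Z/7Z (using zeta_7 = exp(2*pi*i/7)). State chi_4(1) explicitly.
Character table of Z/7Z (irreps indexed chi_0,...,chi_6 with chi_k(m) = zeta_7^(k*m), zeta_7 = exp(2*pi*i/7)):
  irrep \ class  {0} (size 1)  {1} (size 1)    {2} (size 1)    {3} (size 1)    {4} (size 1)    {5} (size 1)    {6} (size 1)  
  chi_0          1             1               1               1               1               1               1             
  chi_1          1             exp(2*I*pi/7)   exp(4*I*pi/7)   exp(6*I*pi/7)   exp(-6*I*pi/7)  exp(-4*I*pi/7)  exp(-2*I*pi/7)
  chi_2          1             exp(4*I*pi/7)   exp(-6*I*pi/7)  exp(-2*I*pi/7)  exp(2*I*pi/7)   exp(6*I*pi/7)   exp(-4*I*pi/7)
  chi_3          1             exp(6*I*pi/7)   exp(-2*I*pi/7)  exp(4*I*pi/7)   exp(-4*I*pi/7)  exp(2*I*pi/7)   exp(-6*I*pi/7)
  chi_4          1             exp(-6*I*pi/7)  exp(2*I*pi/7)   exp(-4*I*pi/7)  exp(4*I*pi/7)   exp(-2*I*pi/7)  exp(6*I*pi/7) 
  chi_5          1             exp(-4*I*pi/7)  exp(6*I*pi/7)   exp(2*I*pi/7)   exp(-2*I*pi/7)  exp(-6*I*pi/7)  exp(4*I*pi/7) 
  chi_6          1             exp(-2*I*pi/7)  exp(-4*I*pi/7)  exp(-6*I*pi/7)  exp(6*I*pi/7)   exp(4*I*pi/7)   exp(2*I*pi/7) 

Spot check: chi_4(1) = zeta_7^(4*1) = zeta_7^4 = exp(-6*I*pi/7).

Working: Z/7Z is abelian, so all 7 irreducible complex representations are 1-dimensional. They are given by chi_k(m) = zeta_7^(k*m) for k = 0,...,6. Row orthogonality: sum_m chi_k(m) conj(chi_l(m)) = 7 * [k = l].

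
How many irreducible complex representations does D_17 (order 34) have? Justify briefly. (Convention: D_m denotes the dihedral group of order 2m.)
10

Proof sketch: The number of irreducible complex representations of a finite group equals its number of conjugacy classes. D_17 has 10 conjugacy classes ((n+3)/2 for n odd), so D_17 (order 34) has exactly 10 irreducible complex representations.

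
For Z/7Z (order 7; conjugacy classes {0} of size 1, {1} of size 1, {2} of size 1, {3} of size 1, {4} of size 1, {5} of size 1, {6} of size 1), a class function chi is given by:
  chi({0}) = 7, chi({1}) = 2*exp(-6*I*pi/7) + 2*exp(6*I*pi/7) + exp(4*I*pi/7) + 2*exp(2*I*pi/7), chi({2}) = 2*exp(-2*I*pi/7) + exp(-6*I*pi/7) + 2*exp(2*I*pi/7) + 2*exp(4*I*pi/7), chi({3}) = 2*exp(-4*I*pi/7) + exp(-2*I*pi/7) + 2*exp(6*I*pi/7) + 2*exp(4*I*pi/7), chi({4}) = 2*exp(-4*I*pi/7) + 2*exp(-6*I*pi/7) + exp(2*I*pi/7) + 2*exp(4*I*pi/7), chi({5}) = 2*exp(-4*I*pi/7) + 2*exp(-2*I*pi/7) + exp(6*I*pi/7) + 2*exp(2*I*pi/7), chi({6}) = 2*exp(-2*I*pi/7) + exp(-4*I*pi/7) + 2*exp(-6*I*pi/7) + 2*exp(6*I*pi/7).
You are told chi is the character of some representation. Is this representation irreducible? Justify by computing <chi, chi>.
Not irreducible (reducible): <chi, chi> = 13 > 1.

Details: <chi, chi> = (1/|G|) sum_C |C| * |chi(C)|^2 = (1/7)[1*|7|^2 + 1*|2*exp(-6*I*pi/7) + 2*exp(6*I*pi/7) + exp(4*I*pi/7) + 2*exp(2*I*pi/7)|^2 + 1*|2*exp(-2*I*pi/7) + exp(-6*I*pi/7) + 2*exp(2*I*pi/7) + 2*exp(4*I*pi/7)|^2 + 1*|2*exp(-4*I*pi/7) + exp(-2*I*pi/7) + 2*exp(6*I*pi/7) + 2*exp(4*I*pi/7)|^2 + 1*|2*exp(-4*I*pi/7) + 2*exp(-6*I*pi/7) + exp(2*I*pi/7) + 2*exp(4*I*pi/7)|^2 + 1*|2*exp(-4*I*pi/7) + 2*exp(-2*I*pi/7) + exp(6*I*pi/7) + 2*exp(2*I*pi/7)|^2 + 1*|2*exp(-2*I*pi/7) + exp(-4*I*pi/7) + 2*exp(-6*I*pi/7) + 2*exp(6*I*pi/7)|^2]
  = (1/7)[(49) + (13 + 8*exp(-2*I*pi/7) + 6*exp(-4*I*pi/7) + 4*exp(-6*I*pi/7) + 4*exp(6*I*pi/7) + 6*exp(4*I*pi/7) + 8*exp(2*I*pi/7)) + (13 + 8*exp(-4*I*pi/7) + 4*exp(-2*I*pi/7) + 6*exp(-6*I*pi/7) + 6*exp(6*I*pi/7) + 4*exp(2*I*pi/7) + 8*exp(4*I*pi/7)) + (13 + 6*exp(-2*I*pi/7) + 4*exp(-4*I*pi/7) + 8*exp(-6*I*pi/7) + 8*exp(6*I*pi/7) + 4*exp(4*I*pi/7) + 6*exp(2*I*pi/7)) + (13 + 6*exp(-2*I*pi/7) + 4*exp(-4*I*pi/7) + 8*exp(-6*I*pi/7) + 8*exp(6*I*pi/7) + 4*exp(4*I*pi/7) + 6*exp(2*I*pi/7)) + (13 + 8*exp(-4*I*pi/7) + 4*exp(-2*I*pi/7) + 6*exp(-6*I*pi/7) + 6*exp(6*I*pi/7) + 4*exp(2*I*pi/7) + 8*exp(4*I*pi/7)) + (13 + 8*exp(-2*I*pi/7) + 6*exp(-4*I*pi/7) + 4*exp(-6*I*pi/7) + 4*exp(6*I*pi/7) + 6*exp(4*I*pi/7) + 8*exp(2*I*pi/7))] = 91/7 = 13.
(Exp terms are combined using exp(i*s)*conj(exp(i*t)) = exp(i*(s-t)), and sums of them are collapsed using the identity that for every m > 1 the m distinct m-th roots of unity sum to 0, e.g. 1 + exp(2*I*pi/3) + exp(-2*I*pi/3) = 0.)
A character is irreducible iff <chi, chi> = 1, so this representation is reducible.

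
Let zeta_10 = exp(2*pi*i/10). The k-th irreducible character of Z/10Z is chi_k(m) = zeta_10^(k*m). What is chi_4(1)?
chi_4(1) = zeta_10^4 = exp(4*I*pi/5)

Reasoning: chi_4(1) = zeta_10^(4*1) = zeta_10^4. Since zeta_10^10 = 1, this equals zeta_10^4 = exp(2*pi*i*4/10) = exp(4*I*pi/5).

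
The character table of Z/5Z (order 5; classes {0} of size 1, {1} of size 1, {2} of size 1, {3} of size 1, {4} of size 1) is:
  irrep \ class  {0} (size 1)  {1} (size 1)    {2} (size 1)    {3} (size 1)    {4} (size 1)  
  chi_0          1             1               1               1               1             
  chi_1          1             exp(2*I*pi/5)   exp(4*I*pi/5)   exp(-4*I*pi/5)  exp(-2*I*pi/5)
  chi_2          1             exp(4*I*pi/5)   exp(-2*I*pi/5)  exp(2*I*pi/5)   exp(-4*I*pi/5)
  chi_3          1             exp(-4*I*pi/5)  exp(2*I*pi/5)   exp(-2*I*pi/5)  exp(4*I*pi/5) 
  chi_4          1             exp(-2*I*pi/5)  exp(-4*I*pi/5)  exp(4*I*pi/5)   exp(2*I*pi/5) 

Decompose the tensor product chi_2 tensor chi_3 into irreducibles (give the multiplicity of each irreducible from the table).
chi_2 tensor chi_3 = chi_0 (all other irreducibles have multiplicity 0).

Explanation: The character of a tensor product is the pointwise product (chi_2 * chi_3)(C) = chi_2(C) * chi_3(C):
  {0}: (1)*(1), {1}: (exp(4*I*pi/5))*(exp(-4*I*pi/5)), {2}: (exp(-2*I*pi/5))*(exp(2*I*pi/5)), {3}: (exp(2*I*pi/5))*(exp(-2*I*pi/5)), {4}: (exp(-4*I*pi/5))*(exp(4*I*pi/5))
so (chi_2 * chi_3) takes values
  {0} -> 1, {1} -> 1, {2} -> 1, {3} -> 1, {4} -> 1.
Now take the inner product of this character with each irreducible chi from the table, <chi_2*chi_3, chi> = (1/5) sum_C |C| (chi_2*chi_3)(C) conj(chi(C)):
  <chi_2*chi_3, chi_0> = (1/5)[1*(1)*conj(1) + 1*(1)*conj(1) + 1*(1)*conj(1) + 1*(1)*conj(1) + 1*(1)*conj(1)]
      = (1/5)[(1) + (1) + (1) + (1) + (1)] = 5/5 = 1
  <chi_2*chi_3, chi_1> = (1/5)[1*(1)*conj(1) + 1*(1)*conj(exp(2*I*pi/5)) + 1*(1)*conj(exp(4*I*pi/5)) + 1*(1)*conj(exp(-4*I*pi/5)) + 1*(1)*conj(exp(-2*I*pi/5))]
      = (1/5)[(1) + (exp(-2*I*pi/5)) + (exp(-4*I*pi/5)) + (exp(4*I*pi/5)) + (exp(2*I*pi/5))] = 0/5 = 0
  <chi_2*chi_3, chi_2> = (1/5)[1*(1)*conj(1) + 1*(1)*conj(exp(4*I*pi/5)) + 1*(1)*conj(exp(-2*I*pi/5)) + 1*(1)*conj(exp(2*I*pi/5)) + 1*(1)*conj(exp(-4*I*pi/5))]
      = (1/5)[(1) + (exp(-4*I*pi/5)) + (exp(2*I*pi/5)) + (exp(-2*I*pi/5)) + (exp(4*I*pi/5))] = 0/5 = 0
  <chi_2*chi_3, chi_3> = (1/5)[1*(1)*conj(1) + 1*(1)*conj(exp(-4*I*pi/5)) + 1*(1)*conj(exp(2*I*pi/5)) + 1*(1)*conj(exp(-2*I*pi/5)) + 1*(1)*conj(exp(4*I*pi/5))]
      = (1/5)[(1) + (exp(4*I*pi/5)) + (exp(-2*I*pi/5)) + (exp(2*I*pi/5)) + (exp(-4*I*pi/5))] = 0/5 = 0
  <chi_2*chi_3, chi_4> = (1/5)[1*(1)*conj(1) + 1*(1)*conj(exp(-2*I*pi/5)) + 1*(1)*conj(exp(-4*I*pi/5)) + 1*(1)*conj(exp(4*I*pi/5)) + 1*(1)*conj(exp(2*I*pi/5))]
      = (1/5)[(1) + (exp(2*I*pi/5)) + (exp(4*I*pi/5)) + (exp(-4*I*pi/5)) + (exp(-2*I*pi/5))] = 0/5 = 0
(Exp terms are combined using exp(i*s)*conj(exp(i*t)) = exp(i*(s-t)), and sums of them are collapsed using the identity that for every m > 1 the m distinct m-th roots of unity sum to 0, e.g. 1 + exp(2*I*pi/3) + exp(-2*I*pi/3) = 0.)
Hence the multiplicities are chi_0: 1. Dimension check: dim(chi_2)*dim(chi_3) = 1*1 = 1 and sum (mult * dim) = 1*1 = 1.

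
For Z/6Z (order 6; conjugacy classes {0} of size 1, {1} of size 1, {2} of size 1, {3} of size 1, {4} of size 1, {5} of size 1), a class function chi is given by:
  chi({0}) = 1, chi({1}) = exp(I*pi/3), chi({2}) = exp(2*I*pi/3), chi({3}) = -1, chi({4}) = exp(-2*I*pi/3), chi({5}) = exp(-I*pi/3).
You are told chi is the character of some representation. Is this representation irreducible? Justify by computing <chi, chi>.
Irreducible: <chi, chi> = 1.

Argument: <chi, chi> = (1/|G|) sum_C |C| * |chi(C)|^2 = (1/6)[1*|1|^2 + 1*|exp(I*pi/3)|^2 + 1*|exp(2*I*pi/3)|^2 + 1*|-1|^2 + 1*|exp(-2*I*pi/3)|^2 + 1*|exp(-I*pi/3)|^2]
  = (1/6)[(1) + (1) + (1) + (1) + (1) + (1)] = 6/6 = 1.
(Exp terms are combined using exp(i*s)*conj(exp(i*t)) = exp(i*(s-t)), and sums of them are collapsed using the identity that for every m > 1 the m distinct m-th roots of unity sum to 0, e.g. 1 + exp(2*I*pi/3) + exp(-2*I*pi/3) = 0.)
A character is irreducible iff <chi, chi> = 1, so this representation is irreducible.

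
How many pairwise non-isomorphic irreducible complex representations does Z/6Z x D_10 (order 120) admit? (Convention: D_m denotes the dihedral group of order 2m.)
48

Why: The number of irreducible complex representations of a finite group equals its number of conjugacy classes. For a direct product, #classes(G x H) = #classes(G) * #classes(H). Z/6Z has 6 classes (abelian), D_10 has 8 classes, so 6 * 8 = 48, so Z/6Z x D_10 (order 120) has exactly 48 irreducible complex representations.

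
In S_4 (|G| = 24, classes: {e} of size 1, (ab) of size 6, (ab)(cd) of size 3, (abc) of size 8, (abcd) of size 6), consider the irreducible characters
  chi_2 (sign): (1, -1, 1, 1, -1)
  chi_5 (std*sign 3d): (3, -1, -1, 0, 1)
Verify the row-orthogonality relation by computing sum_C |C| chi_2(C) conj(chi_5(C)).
Sum = 0; so <chi_2, chi_5> = 0 (distinct irreducibles are orthogonal).

Details: Compute term by term over conjugacy classes (|C| * chi_2(C) * conj(chi_5(C))):
  1*(1)*conj(3) + 6*(-1)*conj(-1) + 3*(1)*conj(-1) + 8*(1)*conj(0) + 6*(-1)*conj(1)
  = (3) + (6) + (-3) + (0) + (-6)
  = 0.
Dividing by |G| = 24 gives 0/24 = 0, matching the row-orthogonality relation <chi_2, chi_5> = [chi_2 = chi_5].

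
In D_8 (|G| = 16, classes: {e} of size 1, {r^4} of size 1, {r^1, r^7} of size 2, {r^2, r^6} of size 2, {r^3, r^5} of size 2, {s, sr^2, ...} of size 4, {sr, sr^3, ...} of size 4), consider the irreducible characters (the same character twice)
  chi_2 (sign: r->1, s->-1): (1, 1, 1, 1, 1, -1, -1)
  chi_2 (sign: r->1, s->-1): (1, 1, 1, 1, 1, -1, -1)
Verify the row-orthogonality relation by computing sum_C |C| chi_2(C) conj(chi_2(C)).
Sum = 16 = |G| = 16; so <chi_2, chi_2> = 1 (norm-1 confirms irreducibility).

Proof sketch: Compute term by term over conjugacy classes (|C| * chi_2(C) * conj(chi_2(C))):
  1*(1)*conj(1) + 1*(1)*conj(1) + 2*(1)*conj(1) + 2*(1)*conj(1) + 2*(1)*conj(1) + 4*(-1)*conj(-1) + 4*(-1)*conj(-1)
  = (1) + (1) + (2) + (2) + (2) + (4) + (4)
  = 16.
Dividing by |G| = 16 gives 16/16 = 1, matching the row-orthogonality relation <chi_2, chi_2> = [chi_2 = chi_2].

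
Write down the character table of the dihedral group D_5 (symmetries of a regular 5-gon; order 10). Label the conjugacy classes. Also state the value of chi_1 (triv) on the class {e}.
Conjugacy classes: {e} of size 1, {r^1, r^4} of size 2, {r^2, r^3} of size 2, {s, sr, ..., sr^4} of size 5.
Character table:
  irrep \ class              {e} (size 1)  {r^1, r^4} (size 2)  {r^2, r^3} (size 2)  {s, sr, ..., sr^4} (size 5)
  chi_1 (triv)               1             1                    1                    1                          
  chi_2 (sign: r->1, s->-1)  1             1                    1                    -1                         
  chi_3 (2d, j=1)            2             -1/2 + sqrt(5)/2     -sqrt(5)/2 - 1/2     0                          
  chi_4 (2d, j=2)            2             -sqrt(5)/2 - 1/2     -1/2 + sqrt(5)/2     0                          

Spot check: chi_1 (triv) on {e} = 1.

Proof sketch: D_5 has order 2*5 = 10 with 4 conjugacy classes, hence 4 irreducibles. Sum of squared dims 1 + 1 + 4 + 4 = 10 = |G|. Linear characters come from the abelianisation; the 2-dimensional irreps have character r^k -> 2*cos(2*pi*j*k/5), reflections -> 0.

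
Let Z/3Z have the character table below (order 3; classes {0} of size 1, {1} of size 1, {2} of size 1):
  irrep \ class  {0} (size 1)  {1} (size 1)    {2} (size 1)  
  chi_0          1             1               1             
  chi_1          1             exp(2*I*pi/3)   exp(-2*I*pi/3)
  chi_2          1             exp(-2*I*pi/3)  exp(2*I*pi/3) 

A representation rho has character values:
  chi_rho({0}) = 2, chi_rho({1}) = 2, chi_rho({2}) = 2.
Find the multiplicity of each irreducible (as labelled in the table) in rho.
Multiplicities: chi_0: 2, chi_1: 0, chi_2: 0.

Why: Use <chi_rho, chi> = (1/|G|) sum_C |C| * chi_rho(C) * conj(chi(C)) with |G| = 3 for each irreducible chi in the table:
  <chi_rho, chi_0> = (1/3)[1*(2)*conj(1) + 1*(2)*conj(1) + 1*(2)*conj(1)]
      = (1/3)[(2) + (2) + (2)] = 6/3 = 2
  <chi_rho, chi_1> = (1/3)[1*(2)*conj(1) + 1*(2)*conj(exp(2*I*pi/3)) + 1*(2)*conj(exp(-2*I*pi/3))]
      = (1/3)[(2) + (2*exp(-2*I*pi/3)) + (2*exp(2*I*pi/3))] = 0/3 = 0
  <chi_rho, chi_2> = (1/3)[1*(2)*conj(1) + 1*(2)*conj(exp(-2*I*pi/3)) + 1*(2)*conj(exp(2*I*pi/3))]
      = (1/3)[(2) + (2*exp(2*I*pi/3)) + (2*exp(-2*I*pi/3))] = 0/3 = 0
(Exp terms are combined using exp(i*s)*conj(exp(i*t)) = exp(i*(s-t)), and sums of them are collapsed using the identity that for every m > 1 the m distinct m-th roots of unity sum to 0, e.g. 1 + exp(2*I*pi/3) + exp(-2*I*pi/3) = 0.)
Dimension check: dim(rho) = sum (mult * dim) = 2*1 + 0*1 + 0*1 = 2 = chi_rho(e) = 2.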